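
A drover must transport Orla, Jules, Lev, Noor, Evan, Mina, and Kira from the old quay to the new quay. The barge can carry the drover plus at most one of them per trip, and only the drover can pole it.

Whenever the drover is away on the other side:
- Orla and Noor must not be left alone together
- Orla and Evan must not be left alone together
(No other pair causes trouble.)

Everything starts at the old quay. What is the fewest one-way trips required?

15

Counting alone: the drover can take at most 1 across per trip to the new quay, so moving all 7 needs at least 7 loaded trips out, with a return between consecutive ones — at least 13 crossings.
The safety rule pushes this higher. Following every safe sequence of crossings, the most of the 7 that can be at the new quay as the barge arrives there on crossing 13 is 6 — never all 7.
So no plan with fewer than 15 crossings exists, and this one achieves 15:
1. Drover goes to the new quay with Orla.  [the old quay: Evan, Jules, Kira, Lev, Mina, Noor | the new quay: Orla]
2. Drover goes back to the old quay alone.  [the old quay: Evan, Jules, Kira, Lev, Mina, Noor | the new quay: Orla]
3. Drover goes to the new quay with Jules.  [the old quay: Evan, Kira, Lev, Mina, Noor | the new quay: Jules, Orla]
4. Drover goes back to the old quay alone.  [the old quay: Evan, Kira, Lev, Mina, Noor | the new quay: Jules, Orla]
5. Drover goes to the new quay with Lev.  [the old quay: Evan, Kira, Mina, Noor | the new quay: Jules, Lev, Orla]
6. Drover goes back to the old quay alone.  [the old quay: Evan, Kira, Mina, Noor | the new quay: Jules, Lev, Orla]
7. Drover goes to the new quay with Noor.  [the old quay: Evan, Kira, Mina | the new quay: Jules, Lev, Noor, Orla]
8. Drover goes back to the old quay with Orla.  [the old quay: Evan, Kira, Mina, Orla | the new quay: Jules, Lev, Noor]
9. Drover goes to the new quay with Evan.  [the old quay: Kira, Mina, Orla | the new quay: Evan, Jules, Lev, Noor]
10. Drover goes back to the old quay alone.  [the old quay: Kira, Mina, Orla | the new quay: Evan, Jules, Lev, Noor]
11. Drover goes to the new quay with Mina.  [the old quay: Kira, Orla | the new quay: Evan, Jules, Lev, Mina, Noor]
12. Drover goes back to the old quay alone.  [the old quay: Kira, Orla | the new quay: Evan, Jules, Lev, Mina, Noor]
13. Drover goes to the new quay with Kira.  [the old quay: Orla | the new quay: Evan, Jules, Kira, Lev, Mina, Noor]
14. Drover goes back to the old quay alone.  [the old quay: Orla | the new quay: Evan, Jules, Kira, Lev, Mina, Noor]
15. Drover goes to the new quay with Orla.  [the old quay: — | the new quay: Evan, Jules, Kira, Lev, Mina, Noor, Orla]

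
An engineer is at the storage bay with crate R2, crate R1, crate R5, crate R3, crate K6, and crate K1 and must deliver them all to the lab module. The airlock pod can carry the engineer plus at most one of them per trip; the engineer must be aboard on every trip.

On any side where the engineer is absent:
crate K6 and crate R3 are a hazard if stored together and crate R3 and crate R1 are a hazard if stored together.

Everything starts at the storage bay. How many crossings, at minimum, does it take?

13

Counting alone: the engineer can take at most 1 across per trip to the lab module, so moving all 6 needs at least 6 loaded trips out, with a return between consecutive ones — at least 11 crossings.
The safety rule pushes this higher. Following every safe sequence of crossings, the most of the 6 that can be at the lab module as the airlock pod arrives there on crossing 11 is 5 — never all 6.
So no plan with fewer than 13 crossings exists, and this one achieves 13:
1. Engineer goes to the lab module with crate R3.
2. Engineer goes back to the storage bay alone.
3. Engineer goes to the lab module with crate R2.
4. Engineer goes back to the storage bay alone.
5. Engineer goes to the lab module with crate R1.
6. Engineer goes back to the storage bay with crate R3.
7. Engineer goes to the lab module with crate K6.
8. Engineer goes back to the storage bay alone.
9. Engineer goes to the lab module with crate R5.
10. Engineer goes back to the storage bay alone.
11. Engineer goes to the lab module with crate K1.
12. Engineer goes back to the storage bay alone.
13. Engineer goes to the lab module with crate R3.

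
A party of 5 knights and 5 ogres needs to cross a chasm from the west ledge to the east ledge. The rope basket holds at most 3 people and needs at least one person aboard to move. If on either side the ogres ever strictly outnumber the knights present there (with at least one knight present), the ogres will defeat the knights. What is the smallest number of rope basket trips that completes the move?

Counting alone: each trip to the east ledge takes at most 3 across and each return brings at least 1 back, so after t trips out (and t−1 returns) at most 3t − (t−1) of the 10 are across; that first reaches 10 at t = 5, so at least 9 crossings are needed.
The safety rule pushes this higher. Following every safe sequence of crossings, the most of the 10 that can be at the east ledge as the rope basket arrives there on crossing 9 is 9 — never all 10.
So no plan with fewer than 11 crossings exists, and this one achieves 11:
1. 2 ogres → the east ledge.  (the west ledge: 5K 3O; the east ledge: 0K 2O)
2. 1 ogre ← the west ledge.  (the west ledge: 5K 4O; the east ledge: 0K 1O)
3. 3 ogres → the east ledge.  (the west ledge: 5K 1O; the east ledge: 0K 4O)
4. 1 ogre ← the west ledge.  (the west ledge: 5K 2O; the east ledge: 0K 3O)
5. 3 knights → the east ledge.  (the west ledge: 2K 2O; the east ledge: 3K 3O)
6. 1 knight and 1 ogre ← the west ledge.  (the west ledge: 3K 3O; the east ledge: 2K 2O)
7. 3 knights → the east ledge.  (the west ledge: 0K 3O; the east ledge: 5K 2O)
8. 1 ogre ← the west ledge.  (the west ledge: 0K 4O; the east ledge: 5K 1O)
9. 2 ogres → the east ledge.  (the west ledge: 0K 2O; the east ledge: 5K 3O)
10. 1 ogre ← the west ledge.  (the west ledge: 0K 3O; the east ledge: 5K 2O)
11. 3 ogres → the east ledge.  (the west ledge: 0K 0O; the east ledge: 5K 5O)

11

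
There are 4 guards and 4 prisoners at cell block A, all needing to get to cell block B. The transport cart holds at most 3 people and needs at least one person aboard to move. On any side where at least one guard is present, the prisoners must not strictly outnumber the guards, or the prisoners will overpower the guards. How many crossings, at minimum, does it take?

9

Counting alone: each trip to cell block B takes at most 3 across and each return brings at least 1 back, so after t trips out (and t−1 returns) at most 3t − (t−1) of the 8 are across; that first reaches 8 at t = 4, so at least 7 crossings are needed.
The safety rule pushes this higher. Following every safe sequence of crossings, the most of the 8 that can be at cell block B as the transport cart arrives there on crossing 7 is 7 — never all 8.
So no plan with fewer than 9 crossings exists, and this one achieves 9:
1. 2 prisoners → cell block B.  (cell block A: 4G 2P; cell block B: 0G 2P)
2. 1 prisoner ← cell block A.  (cell block A: 4G 3P; cell block B: 0G 1P)
3. 3 prisoners → cell block B.  (cell block A: 4G 0P; cell block B: 0G 4P)
4. 1 prisoner ← cell block A.  (cell block A: 4G 1P; cell block B: 0G 3P)
5. 3 guards → cell block B.  (cell block A: 1G 1P; cell block B: 3G 3P)
6. 1 guard and 1 prisoner ← cell block A.  (cell block A: 2G 2P; cell block B: 2G 2P)
7. 2 guards → cell block B.  (cell block A: 0G 2P; cell block B: 4G 2P)
8. 1 prisoner ← cell block A.  (cell block A: 0G 3P; cell block B: 4G 1P)
9. 3 prisoners → cell block B.  (cell block A: 0G 0P; cell block B: 4G 4P)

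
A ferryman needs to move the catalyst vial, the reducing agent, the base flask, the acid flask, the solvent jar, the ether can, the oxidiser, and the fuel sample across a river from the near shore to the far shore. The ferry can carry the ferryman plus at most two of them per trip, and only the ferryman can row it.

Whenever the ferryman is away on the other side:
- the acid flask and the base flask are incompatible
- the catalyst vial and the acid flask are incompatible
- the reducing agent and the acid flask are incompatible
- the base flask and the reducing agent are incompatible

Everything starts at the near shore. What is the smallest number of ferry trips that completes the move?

Counting alone: the ferryman can take at most 2 across per trip to the far shore, so moving all 8 needs at least 4 loaded trips out, with a return between consecutive ones — at least 7 crossings.
The safety rule pushes this higher. Following every safe sequence of crossings, the most of the 8 that can be at the far shore as the ferry arrives there on crossings 7, 9, 11 is 5, 6, 7 respectively — never all 8.
So no plan with fewer than 13 crossings exists, and this one achieves 13:
1. Ferryman goes to the far shore with the acid flask and the reducing agent.  [the near shore: the base flask, the catalyst vial, the ether can, the fuel sample, the oxidiser, the solvent jar | the far shore: the acid flask, the reducing agent]
2. Ferryman goes back to the near shore with the reducing agent.  [the near shore: the base flask, the catalyst vial, the ether can, the fuel sample, the oxidiser, the reducing agent, the solvent jar | the far shore: the acid flask]
3. Ferryman goes to the far shore with the catalyst vial and the reducing agent.  [the near shore: the base flask, the ether can, the fuel sample, the oxidiser, the solvent jar | the far shore: the acid flask, the catalyst vial, the reducing agent]
4. Ferryman goes back to the near shore with the acid flask.  [the near shore: the acid flask, the base flask, the ether can, the fuel sample, the oxidiser, the solvent jar | the far shore: the catalyst vial, the reducing agent]
5. Ferryman goes to the far shore with the base flask and the solvent jar.  [the near shore: the acid flask, the ether can, the fuel sample, the oxidiser | the far shore: the base flask, the catalyst vial, the reducing agent, the solvent jar]
6. Ferryman goes back to the near shore with the reducing agent.  [the near shore: the acid flask, the ether can, the fuel sample, the oxidiser, the reducing agent | the far shore: the base flask, the catalyst vial, the solvent jar]
7. Ferryman goes to the far shore with the ether can and the reducing agent.  [the near shore: the acid flask, the fuel sample, the oxidiser | the far shore: the base flask, the catalyst vial, the ether can, the reducing agent, the solvent jar]
8. Ferryman goes back to the near shore with the reducing agent.  [the near shore: the acid flask, the fuel sample, the oxidiser, the reducing agent | the far shore: the base flask, the catalyst vial, the ether can, the solvent jar]
9. Ferryman goes to the far shore with the oxidiser and the reducing agent.  [the near shore: the acid flask, the fuel sample | the far shore: the base flask, the catalyst vial, the ether can, the oxidiser, the reducing agent, the solvent jar]
10. Ferryman goes back to the near shore with the reducing agent.  [the near shore: the acid flask, the fuel sample, the reducing agent | the far shore: the base flask, the catalyst vial, the ether can, the oxidiser, the solvent jar]
11. Ferryman goes to the far shore with the fuel sample and the reducing agent.  [the near shore: the acid flask | the far shore: the base flask, the catalyst vial, the ether can, the fuel sample, the oxidiser, the reducing agent, the solvent jar]
12. Ferryman goes back to the near shore with the reducing agent.  [the near shore: the acid flask, the reducing agent | the far shore: the base flask, the catalyst vial, the ether can, the fuel sample, the oxidiser, the solvent jar]
13. Ferryman goes to the far shore with the acid flask and the reducing agent.  [the near shore: — | the far shore: the acid flask, the base flask, the catalyst vial, the ether can, the fuel sample, the oxidiser, the reducing agent, the solvent jar]

13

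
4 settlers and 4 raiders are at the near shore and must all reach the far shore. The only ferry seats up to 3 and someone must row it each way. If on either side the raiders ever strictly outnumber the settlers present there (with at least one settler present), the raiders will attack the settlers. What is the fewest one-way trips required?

9

Counting alone: each trip to the far shore takes at most 3 across and each return brings at least 1 back, so after t trips out (and t−1 returns) at most 3t − (t−1) of the 8 are across; that first reaches 8 at t = 4, so at least 7 crossings are needed.
The safety rule pushes this higher. Following every safe sequence of crossings, the most of the 8 that can be at the far shore as the ferry arrives there on crossing 7 is 7 — never all 8.
So no plan with fewer than 9 crossings exists, and this one achieves 9:
1. 2 raiders → the far shore.  (the near shore: 4S 2R; the far shore: 0S 2R)
2. 1 raider ← the near shore.  (the near shore: 4S 3R; the far shore: 0S 1R)
3. 3 raiders → the far shore.  (the near shore: 4S 0R; the far shore: 0S 4R)
4. 1 raider ← the near shore.  (the near shore: 4S 1R; the far shore: 0S 3R)
5. 3 settlers → the far shore.  (the near shore: 1S 1R; the far shore: 3S 3R)
6. 1 settler and 1 raider ← the near shore.  (the near shore: 2S 2R; the far shore: 2S 2R)
7. 2 settlers → the far shore.  (the near shore: 0S 2R; the far shore: 4S 2R)
8. 1 raider ← the near shore.  (the near shore: 0S 3R; the far shore: 4S 1R)
9. 3 raiders → the far shore.  (the near shore: 0S 0R; the far shore: 4S 4R)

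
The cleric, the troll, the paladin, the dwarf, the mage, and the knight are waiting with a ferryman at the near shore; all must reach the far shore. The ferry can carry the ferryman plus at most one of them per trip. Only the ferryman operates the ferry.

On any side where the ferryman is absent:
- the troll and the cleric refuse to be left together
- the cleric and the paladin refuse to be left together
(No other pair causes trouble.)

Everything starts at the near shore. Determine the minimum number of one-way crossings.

13

Counting alone: the ferryman can take at most 1 across per trip to the far shore, so moving all 6 needs at least 6 loaded trips out, with a return between consecutive ones — at least 11 crossings.
The safety rule pushes this higher. Following every safe sequence of crossings, the most of the 6 that can be at the far shore as the ferry arrives there on crossing 11 is 5 — never all 6.
So no plan with fewer than 13 crossings exists, and this one achieves 13:
1. Ferryman goes to the far shore with the cleric.
2. Ferryman goes back to the near shore alone.
3. Ferryman goes to the far shore with the troll.
4. Ferryman goes back to the near shore with the cleric.
5. Ferryman goes to the far shore with the paladin.
6. Ferryman goes back to the near shore alone.
7. Ferryman goes to the far shore with the dwarf.
8. Ferryman goes back to the near shore alone.
9. Ferryman goes to the far shore with the mage.
10. Ferryman goes back to the near shore alone.
11. Ferryman goes to the far shore with the knight.
12. Ferryman goes back to the near shore alone.
13. Ferryman goes to the far shore with the cleric.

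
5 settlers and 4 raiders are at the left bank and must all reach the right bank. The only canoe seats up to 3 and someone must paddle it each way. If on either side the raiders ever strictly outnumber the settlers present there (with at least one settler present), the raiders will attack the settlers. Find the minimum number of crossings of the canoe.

Counting alone: each trip to the right bank takes at most 3 across and each return brings at least 1 back, so after t trips out (and t−1 returns) at most 3t − (t−1) of the 9 are across; that first reaches 9 at t = 4, so at least 7 crossings are needed.
The plan below uses exactly 7 crossings, so it is optimal:
1. 3 raiders → the right bank.  (the left bank: 5S 1R; the right bank: 0S 3R)
2. 1 raider ← the left bank.  (the left bank: 5S 2R; the right bank: 0S 2R)
3. 3 settlers → the right bank.  (the left bank: 2S 2R; the right bank: 3S 2R)
4. 1 settler ← the left bank.  (the left bank: 3S 2R; the right bank: 2S 2R)
5. 2 settlers and 1 raider → the right bank.  (the left bank: 1S 1R; the right bank: 4S 3R)
6. 1 settler ← the left bank.  (the left bank: 2S 1R; the right bank: 3S 3R)
7. 2 settlers and 1 raider → the right bank.  (the left bank: 0S 0R; the right bank: 5S 4R)

7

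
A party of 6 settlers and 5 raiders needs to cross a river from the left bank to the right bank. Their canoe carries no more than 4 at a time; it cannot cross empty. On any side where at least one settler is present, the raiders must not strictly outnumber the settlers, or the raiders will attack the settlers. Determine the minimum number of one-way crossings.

7

Counting alone: each trip to the right bank takes at most 4 across and each return brings at least 1 back, so after t trips out (and t−1 returns) at most 4t − (t−1) of the 11 are across; that first reaches 11 at t = 4, so at least 7 crossings are needed.
The plan below uses exactly 7 crossings, so it is optimal:
1. 2 raiders → the right bank.  (the left bank: 6S 3R; the right bank: 0S 2R)
2. 1 raider ← the left bank.  (the left bank: 6S 4R; the right bank: 0S 1R)
3. 4 raiders → the right bank.  (the left bank: 6S 0R; the right bank: 0S 5R)
4. 1 raider ← the left bank.  (the left bank: 6S 1R; the right bank: 0S 4R)
5. 4 settlers → the right bank.  (the left bank: 2S 1R; the right bank: 4S 4R)
6. 1 raider ← the left bank.  (the left bank: 2S 2R; the right bank: 4S 3R)
7. 2 settlers and 2 raiders → the right bank.  (the left bank: 0S 0R; the right bank: 6S 5R)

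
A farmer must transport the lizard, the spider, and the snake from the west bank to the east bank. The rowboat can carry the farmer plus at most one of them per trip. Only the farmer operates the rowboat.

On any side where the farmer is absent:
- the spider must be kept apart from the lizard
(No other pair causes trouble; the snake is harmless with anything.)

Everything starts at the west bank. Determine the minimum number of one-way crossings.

5

Counting alone: the farmer can take at most 1 across per trip to the east bank, so moving all 3 needs at least 3 loaded trips out, with a return between consecutive ones — at least 5 crossings.
The plan below uses exactly 5 crossings, so it is optimal:
1. Farmer goes to the east bank with the lizard.
2. Farmer goes back to the west bank alone.
3. Farmer goes to the east bank with the snake.
4. Farmer goes back to the west bank alone.
5. Farmer goes to the east bank with the spider.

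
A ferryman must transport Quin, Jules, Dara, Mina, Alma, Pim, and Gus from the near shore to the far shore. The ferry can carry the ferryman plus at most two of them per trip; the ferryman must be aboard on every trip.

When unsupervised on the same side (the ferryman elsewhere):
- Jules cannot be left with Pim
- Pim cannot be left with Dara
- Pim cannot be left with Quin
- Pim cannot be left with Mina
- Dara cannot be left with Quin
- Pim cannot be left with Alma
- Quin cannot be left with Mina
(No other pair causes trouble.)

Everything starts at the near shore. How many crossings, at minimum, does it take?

Counting alone: the ferryman can take at most 2 across per trip to the far shore, so moving all 7 needs at least 4 loaded trips out, with a return between consecutive ones — at least 7 crossings.
The safety rule pushes this higher. Following every safe sequence of crossings, the most of the 7 that can be at the far shore as the ferry arrives there on crossings 7, 9 is 5, 6 respectively — never all 7.
So no plan with fewer than 11 crossings exists, and this one achieves 11:
1. Ferryman goes to the far shore with Pim and Quin.  [the near shore: Alma, Dara, Gus, Jules, Mina | the far shore: Pim, Quin]
2. Ferryman goes back to the near shore with Quin.  [the near shore: Alma, Dara, Gus, Jules, Mina, Quin | the far shore: Pim]
3. Ferryman goes to the far shore with Jules and Quin.  [the near shore: Alma, Dara, Gus, Mina | the far shore: Jules, Pim, Quin]
4. Ferryman goes back to the near shore with Pim.  [the near shore: Alma, Dara, Gus, Mina, Pim | the far shore: Jules, Quin]
5. Ferryman goes to the far shore with Alma and Pim.  [the near shore: Dara, Gus, Mina | the far shore: Alma, Jules, Pim, Quin]
6. Ferryman goes back to the near shore with Pim.  [the near shore: Dara, Gus, Mina, Pim | the far shore: Alma, Jules, Quin]
7. Ferryman goes to the far shore with Dara and Mina.  [the near shore: Gus, Pim | the far shore: Alma, Dara, Jules, Mina, Quin]
8. Ferryman goes back to the near shore with Quin.  [the near shore: Gus, Pim, Quin | the far shore: Alma, Dara, Jules, Mina]
9. Ferryman goes to the far shore with Gus and Quin.  [the near shore: Pim | the far shore: Alma, Dara, Gus, Jules, Mina, Quin]
10. Ferryman goes back to the near shore with Quin.  [the near shore: Pim, Quin | the far shore: Alma, Dara, Gus, Jules, Mina]
11. Ferryman goes to the far shore with Pim and Quin.  [the near shore: — | the far shore: Alma, Dara, Gus, Jules, Mina, Pim, Quin]

11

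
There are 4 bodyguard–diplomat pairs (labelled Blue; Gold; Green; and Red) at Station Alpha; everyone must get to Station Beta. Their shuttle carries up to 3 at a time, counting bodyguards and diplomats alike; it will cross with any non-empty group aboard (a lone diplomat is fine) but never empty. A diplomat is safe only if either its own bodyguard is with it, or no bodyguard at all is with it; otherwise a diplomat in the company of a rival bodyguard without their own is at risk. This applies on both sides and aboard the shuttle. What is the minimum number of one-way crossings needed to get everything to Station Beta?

Counting alone: each trip to Station Beta takes at most 3 across and each return brings at least 1 back, so after t trips out (and t−1 returns) at most 3t − (t−1) of the 8 are across; that first reaches 8 at t = 4, so at least 7 crossings are needed.
The safety rule pushes this higher. Following every safe sequence of crossings, the most of the 8 that can be at Station Beta as the shuttle arrives there on crossing 7 is 7 — never all 8.
So no plan with fewer than 9 crossings exists, and this one achieves 9:
1. bodyguard Blue and diplomat Blue cross → Station Beta.
2. bodyguard Blue crosses ← Station Alpha.
3. bodyguard Blue, bodyguard Gold, and diplomat Gold cross → Station Beta.
4. bodyguard Blue and diplomat Blue cross ← Station Alpha.
5. bodyguard Blue, bodyguard Green, and bodyguard Red cross → Station Beta.
6. diplomat Gold crosses ← Station Alpha.
7. diplomat Blue and diplomat Gold cross → Station Beta.
8. diplomat Blue crosses ← Station Alpha.
9. diplomat Blue, diplomat Green, and diplomat Red cross → Station Beta.

9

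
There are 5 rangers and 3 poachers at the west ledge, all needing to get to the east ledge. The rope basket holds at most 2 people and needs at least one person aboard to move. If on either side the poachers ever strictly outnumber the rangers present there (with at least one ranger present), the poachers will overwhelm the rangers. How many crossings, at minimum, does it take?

13

Counting alone: each trip to the east ledge takes at most 2 across and each return brings at least 1 back, so after t trips out (and t−1 returns) at most 2t − (t−1) of the 8 are across; that first reaches 8 at t = 7, so at least 13 crossings are needed.
The plan below uses exactly 13 crossings, so it is optimal:
1. 2 poachers → the east ledge.  (the west ledge: 5R 1P; the east ledge: 0R 2P)
2. 1 poacher ← the west ledge.  (the west ledge: 5R 2P; the east ledge: 0R 1P)
3. 2 poachers → the east ledge.  (the west ledge: 5R 0P; the east ledge: 0R 3P)
4. 1 poacher ← the west ledge.  (the west ledge: 5R 1P; the east ledge: 0R 2P)
5. 2 rangers → the east ledge.  (the west ledge: 3R 1P; the east ledge: 2R 2P)
6. 1 poacher ← the west ledge.  (the west ledge: 3R 2P; the east ledge: 2R 1P)
7. 1 ranger and 1 poacher → the east ledge.  (the west ledge: 2R 1P; the east ledge: 3R 2P)
8. 1 poacher ← the west ledge.  (the west ledge: 2R 2P; the east ledge: 3R 1P)
9. 2 poachers → the east ledge.  (the west ledge: 2R 0P; the east ledge: 3R 3P)
10. 1 poacher ← the west ledge.  (the west ledge: 2R 1P; the east ledge: 3R 2P)
11. 1 ranger and 1 poacher → the east ledge.  (the west ledge: 1R 0P; the east ledge: 4R 3P)
12. 1 poacher ← the west ledge.  (the west ledge: 1R 1P; the east ledge: 4R 2P)
13. 1 ranger and 1 poacher → the east ledge.  (the west ledge: 0R 0P; the east ledge: 5R 3P)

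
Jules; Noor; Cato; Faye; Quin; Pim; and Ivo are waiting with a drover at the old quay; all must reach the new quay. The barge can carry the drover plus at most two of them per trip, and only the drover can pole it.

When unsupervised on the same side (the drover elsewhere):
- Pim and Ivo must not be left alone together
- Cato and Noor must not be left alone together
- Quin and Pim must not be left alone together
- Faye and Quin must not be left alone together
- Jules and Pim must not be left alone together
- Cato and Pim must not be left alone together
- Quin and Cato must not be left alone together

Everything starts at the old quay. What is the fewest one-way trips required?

impossible

Whatever the first load, the items left behind include a forbidden pair without the drover. No opening move is safe, so no plan exists.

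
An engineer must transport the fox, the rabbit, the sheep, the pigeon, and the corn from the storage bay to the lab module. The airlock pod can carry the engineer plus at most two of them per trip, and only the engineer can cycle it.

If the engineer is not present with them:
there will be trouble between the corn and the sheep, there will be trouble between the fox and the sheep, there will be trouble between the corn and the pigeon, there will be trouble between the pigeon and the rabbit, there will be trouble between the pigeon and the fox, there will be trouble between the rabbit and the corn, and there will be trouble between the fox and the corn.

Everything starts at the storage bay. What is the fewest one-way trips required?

impossible

Whatever the first load, the items left behind include a forbidden pair without the engineer. No opening move is safe, so no plan exists.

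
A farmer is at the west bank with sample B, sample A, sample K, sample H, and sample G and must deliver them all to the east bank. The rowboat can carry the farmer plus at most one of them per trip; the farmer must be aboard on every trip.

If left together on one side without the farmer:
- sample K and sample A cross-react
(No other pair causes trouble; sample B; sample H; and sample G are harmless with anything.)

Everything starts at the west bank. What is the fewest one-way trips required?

Counting alone: the farmer can take at most 1 across per trip to the east bank, so moving all 5 needs at least 5 loaded trips out, with a return between consecutive ones — at least 9 crossings.
The plan below uses exactly 9 crossings, so it is optimal:
1. Farmer goes to the east bank with sample A.  [the west bank: sample B, sample G, sample H, sample K | the east bank: sample A]
2. Farmer goes back to the west bank alone.  [the west bank: sample B, sample G, sample H, sample K | the east bank: sample A]
3. Farmer goes to the east bank with sample B.  [the west bank: sample G, sample H, sample K | the east bank: sample A, sample B]
4. Farmer goes back to the west bank alone.  [the west bank: sample G, sample H, sample K | the east bank: sample A, sample B]
5. Farmer goes to the east bank with sample H.  [the west bank: sample G, sample K | the east bank: sample A, sample B, sample H]
6. Farmer goes back to the west bank alone.  [the west bank: sample G, sample K | the east bank: sample A, sample B, sample H]
7. Farmer goes to the east bank with sample G.  [the west bank: sample K | the east bank: sample A, sample B, sample G, sample H]
8. Farmer goes back to the west bank alone.  [the west bank: sample K | the east bank: sample A, sample B, sample G, sample H]
9. Farmer goes to the east bank with sample K.  [the west bank: — | the east bank: sample A, sample B, sample G, sample H, sample K]

9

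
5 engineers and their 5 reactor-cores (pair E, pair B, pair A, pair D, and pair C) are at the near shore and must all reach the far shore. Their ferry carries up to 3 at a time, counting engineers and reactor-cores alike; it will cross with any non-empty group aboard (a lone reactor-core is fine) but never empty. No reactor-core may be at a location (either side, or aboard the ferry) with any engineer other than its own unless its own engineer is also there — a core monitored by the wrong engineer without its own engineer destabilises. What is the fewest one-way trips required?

Counting alone: each trip to the far shore takes at most 3 across and each return brings at least 1 back, so after t trips out (and t−1 returns) at most 3t − (t−1) of the 10 are across; that first reaches 10 at t = 5, so at least 9 crossings are needed.
The safety rule pushes this higher. Following every safe sequence of crossings, the most of the 10 that can be at the far shore as the ferry arrives there on crossing 9 is 9 — never all 10.
So no plan with fewer than 11 crossings exists, and this one achieves 11:
1. engineer E and reactor-core E cross → the far shore.
2. engineer E crosses ← the near shore.
3. reactor-core A, reactor-core B, and reactor-core D cross → the far shore.
4. reactor-core E crosses ← the near shore.
5. engineer A, engineer B, and engineer D cross → the far shore.
6. engineer B and reactor-core B cross ← the near shore.
7. engineer B, engineer C, and engineer E cross → the far shore.
8. reactor-core A crosses ← the near shore.
9. reactor-core B and reactor-core E cross → the far shore.
10. reactor-core E crosses ← the near shore.
11. reactor-core A, reactor-core C, and reactor-core E cross → the far shore.

11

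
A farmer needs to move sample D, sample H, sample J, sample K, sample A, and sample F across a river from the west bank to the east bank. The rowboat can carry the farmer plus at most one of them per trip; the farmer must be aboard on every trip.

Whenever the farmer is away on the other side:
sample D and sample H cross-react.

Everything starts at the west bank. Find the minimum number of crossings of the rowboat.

Counting alone: the farmer can take at most 1 across per trip to the east bank, so moving all 6 needs at least 6 loaded trips out, with a return between consecutive ones — at least 11 crossings.
The plan below uses exactly 11 crossings, so it is optimal:
1. Farmer goes to the east bank with sample D.  [the west bank: sample A, sample F, sample H, sample J, sample K | the east bank: sample D]
2. Farmer goes back to the west bank alone.  [the west bank: sample A, sample F, sample H, sample J, sample K | the east bank: sample D]
3. Farmer goes to the east bank with sample J.  [the west bank: sample A, sample F, sample H, sample K | the east bank: sample D, sample J]
4. Farmer goes back to the west bank alone.  [the west bank: sample A, sample F, sample H, sample K | the east bank: sample D, sample J]
5. Farmer goes to the east bank with sample K.  [the west bank: sample A, sample F, sample H | the east bank: sample D, sample J, sample K]
6. Farmer goes back to the west bank alone.  [the west bank: sample A, sample F, sample H | the east bank: sample D, sample J, sample K]
7. Farmer goes to the east bank with sample A.  [the west bank: sample F, sample H | the east bank: sample A, sample D, sample J, sample K]
8. Farmer goes back to the west bank alone.  [the west bank: sample F, sample H | the east bank: sample A, sample D, sample J, sample K]
9. Farmer goes to the east bank with sample F.  [the west bank: sample H | the east bank: sample A, sample D, sample F, sample J, sample K]
10. Farmer goes back to the west bank alone.  [the west bank: sample H | the east bank: sample A, sample D, sample F, sample J, sample K]
11. Farmer goes to the east bank with sample H.  [the west bank: — | the east bank: sample A, sample D, sample F, sample H, sample J, sample K]

11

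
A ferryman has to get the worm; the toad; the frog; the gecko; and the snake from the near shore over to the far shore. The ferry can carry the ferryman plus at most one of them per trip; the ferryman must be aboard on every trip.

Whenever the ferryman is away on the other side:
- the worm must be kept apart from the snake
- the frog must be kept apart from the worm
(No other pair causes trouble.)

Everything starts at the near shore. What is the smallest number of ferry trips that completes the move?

11

Counting alone: the ferryman can take at most 1 across per trip to the far shore, so moving all 5 needs at least 5 loaded trips out, with a return between consecutive ones — at least 9 crossings.
The safety rule pushes this higher. Following every safe sequence of crossings, the most of the 5 that can be at the far shore as the ferry arrives there on crossing 9 is 4 — never all 5.
So no plan with fewer than 11 crossings exists, and this one achieves 11:
1. Ferryman goes to the far shore with the worm.
2. Ferryman goes back to the near shore alone.
3. Ferryman goes to the far shore with the toad.
4. Ferryman goes back to the near shore alone.
5. Ferryman goes to the far shore with the frog.
6. Ferryman goes back to the near shore with the worm.
7. Ferryman goes to the far shore with the snake.
8. Ferryman goes back to the near shore alone.
9. Ferryman goes to the far shore with the gecko.
10. Ferryman goes back to the near shore alone.
11. Ferryman goes to the far shore with the worm.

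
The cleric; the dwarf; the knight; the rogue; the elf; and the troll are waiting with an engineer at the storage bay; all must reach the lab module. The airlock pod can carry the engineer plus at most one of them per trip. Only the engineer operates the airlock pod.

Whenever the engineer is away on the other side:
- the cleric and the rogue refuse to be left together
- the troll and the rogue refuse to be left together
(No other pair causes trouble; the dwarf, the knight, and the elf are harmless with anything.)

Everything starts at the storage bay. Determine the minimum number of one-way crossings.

Counting alone: the engineer can take at most 1 across per trip to the lab module, so moving all 6 needs at least 6 loaded trips out, with a return between consecutive ones — at least 11 crossings.
The safety rule pushes this higher. Following every safe sequence of crossings, the most of the 6 that can be at the lab module as the airlock pod arrives there on crossing 11 is 5 — never all 6.
So no plan with fewer than 13 crossings exists, and this one achieves 13:
1. Engineer goes to the lab module with the rogue.  [the storage bay: the cleric, the dwarf, the elf, the knight, the troll | the lab module: the rogue]
2. Engineer goes back to the storage bay alone.  [the storage bay: the cleric, the dwarf, the elf, the knight, the troll | the lab module: the rogue]
3. Engineer goes to the lab module with the cleric.  [the storage bay: the dwarf, the elf, the knight, the troll | the lab module: the cleric, the rogue]
4. Engineer goes back to the storage bay with the rogue.  [the storage bay: the dwarf, the elf, the knight, the rogue, the troll | the lab module: the cleric]
5. Engineer goes to the lab module with the troll.  [the storage bay: the dwarf, the elf, the knight, the rogue | the lab module: the cleric, the troll]
6. Engineer goes back to the storage bay alone.  [the storage bay: the dwarf, the elf, the knight, the rogue | the lab module: the cleric, the troll]
7. Engineer goes to the lab module with the dwarf.  [the storage bay: the elf, the knight, the rogue | the lab module: the cleric, the dwarf, the troll]
8. Engineer goes back to the storage bay alone.  [the storage bay: the elf, the knight, the rogue | the lab module: the cleric, the dwarf, the troll]
9. Engineer goes to the lab module with the knight.  [the storage bay: the elf, the rogue | the lab module: the cleric, the dwarf, the knight, the troll]
10. Engineer goes back to the storage bay alone.  [the storage bay: the elf, the rogue | the lab module: the cleric, the dwarf, the knight, the troll]
11. Engineer goes to the lab module with the elf.  [the storage bay: the rogue | the lab module: the cleric, the dwarf, the elf, the knight, the troll]
12. Engineer goes back to the storage bay alone.  [the storage bay: the rogue | the lab module: the cleric, the dwarf, the elf, the knight, the troll]
13. Engineer goes to the lab module with the rogue.  [the storage bay: — | the lab module: the cleric, the dwarf, the elf, the knight, the rogue, the troll]

13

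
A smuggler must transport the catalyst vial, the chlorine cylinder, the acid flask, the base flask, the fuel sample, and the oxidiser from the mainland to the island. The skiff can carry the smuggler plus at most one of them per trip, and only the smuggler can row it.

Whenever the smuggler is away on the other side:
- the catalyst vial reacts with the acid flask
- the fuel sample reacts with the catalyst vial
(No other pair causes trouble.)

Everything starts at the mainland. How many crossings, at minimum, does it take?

Counting alone: the smuggler can take at most 1 across per trip to the island, so moving all 6 needs at least 6 loaded trips out, with a return between consecutive ones — at least 11 crossings.
The safety rule pushes this higher. Following every safe sequence of crossings, the most of the 6 that can be at the island as the skiff arrives there on crossing 11 is 5 — never all 6.
So no plan with fewer than 13 crossings exists, and this one achieves 13:
1. Smuggler goes to the island with the catalyst vial.  [the mainland: the acid flask, the base flask, the chlorine cylinder, the fuel sample, the oxidiser | the island: the catalyst vial]
2. Smuggler goes back to the mainland alone.  [the mainland: the acid flask, the base flask, the chlorine cylinder, the fuel sample, the oxidiser | the island: the catalyst vial]
3. Smuggler goes to the island with the chlorine cylinder.  [the mainland: the acid flask, the base flask, the fuel sample, the oxidiser | the island: the catalyst vial, the chlorine cylinder]
4. Smuggler goes back to the mainland alone.  [the mainland: the acid flask, the base flask, the fuel sample, the oxidiser | the island: the catalyst vial, the chlorine cylinder]
5. Smuggler goes to the island with the acid flask.  [the mainland: the base flask, the fuel sample, the oxidiser | the island: the acid flask, the catalyst vial, the chlorine cylinder]
6. Smuggler goes back to the mainland with the catalyst vial.  [the mainland: the base flask, the catalyst vial, the fuel sample, the oxidiser | the island: the acid flask, the chlorine cylinder]
7. Smuggler goes to the island with the fuel sample.  [the mainland: the base flask, the catalyst vial, the oxidiser | the island: the acid flask, the chlorine cylinder, the fuel sample]
8. Smuggler goes back to the mainland alone.  [the mainland: the base flask, the catalyst vial, the oxidiser | the island: the acid flask, the chlorine cylinder, the fuel sample]
9. Smuggler goes to the island with the base flask.  [the mainland: the catalyst vial, the oxidiser | the island: the acid flask, the base flask, the chlorine cylinder, the fuel sample]
10. Smuggler goes back to the mainland alone.  [the mainland: the catalyst vial, the oxidiser | the island: the acid flask, the base flask, the chlorine cylinder, the fuel sample]
11. Smuggler goes to the island with the oxidiser.  [the mainland: the catalyst vial | the island: the acid flask, the base flask, the chlorine cylinder, the fuel sample, the oxidiser]
12. Smuggler goes back to the mainland alone.  [the mainland: the catalyst vial | the island: the acid flask, the base flask, the chlorine cylinder, the fuel sample, the oxidiser]
13. Smuggler goes to the island with the catalyst vial.  [the mainland: — | the island: the acid flask, the base flask, the catalyst vial, the chlorine cylinder, the fuel sample, the oxidiser]

13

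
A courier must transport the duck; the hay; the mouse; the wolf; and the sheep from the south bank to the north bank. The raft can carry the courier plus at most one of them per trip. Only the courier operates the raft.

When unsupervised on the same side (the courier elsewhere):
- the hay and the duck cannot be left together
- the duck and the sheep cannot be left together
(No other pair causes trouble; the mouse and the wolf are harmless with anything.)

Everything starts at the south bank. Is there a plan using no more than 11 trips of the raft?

Yes

Yes — this plan uses 11 crossings (≤ 11):
1. Courier goes to the north bank with the duck.
2. Courier goes back to the south bank alone.
3. Courier goes to the north bank with the hay.
4. Courier goes back to the south bank with the duck.
5. Courier goes to the north bank with the sheep.
6. Courier goes back to the south bank alone.
7. Courier goes to the north bank with the mouse.
8. Courier goes back to the south bank alone.
9. Courier goes to the north bank with the wolf.
10. Courier goes back to the south bank alone.
11. Courier goes to the north bank with the duck.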